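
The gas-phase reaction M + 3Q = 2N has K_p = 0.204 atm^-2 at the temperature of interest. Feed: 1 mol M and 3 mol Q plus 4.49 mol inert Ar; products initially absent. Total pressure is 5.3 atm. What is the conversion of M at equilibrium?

X = 0.344

Take 1 mol M as basis and let X be its fractional conversion, so ξ = X.
Species balance: n_M = 1 − X; n_Q = 3 − 3X; n_N = 2X; n_I = 4.49 (inert).
Total moles n_T = 8.49 − 2X.
y_i = n_i/n_T, p_i = y_i·P. K_p = p_N^2 / (p_M p_Q^3).
This yields a degree-4 equation in X; solving on (0,1), X = 0.344.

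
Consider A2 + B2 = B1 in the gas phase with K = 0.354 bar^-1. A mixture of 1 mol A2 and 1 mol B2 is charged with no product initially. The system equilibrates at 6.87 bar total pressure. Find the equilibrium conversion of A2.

Take 1 mol A2 as basis and let X be its fractional conversion, so ξ = X.
Moles: n_A2 = 1 − X; n_B2 = 1 − X; n_B1 = X.
Total moles n_T = 2 − X.
With p_i = (n_i/n_T)P, K = p_B1 / (p_A2 p_B2).
This yields a degree-2 equation in X; solving on (0,1), X = 0.460.

X = 0.460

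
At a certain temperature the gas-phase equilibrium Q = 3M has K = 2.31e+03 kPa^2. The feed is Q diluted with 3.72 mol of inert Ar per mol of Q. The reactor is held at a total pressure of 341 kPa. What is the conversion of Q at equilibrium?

X = 0.247

Basis: 1 mol Q initially; let X = conversion of Q. Extent ξ = X.
Moles: n_Q = 1 − X; n_M = 3X; n_I = 3.72 (inert).
n_T = Σnᵢ = 4.72 + 2X.
Mole fractions y_i = n_i/n_T; K = p_M^3 / (p_Q) with p_i = y_i·P.
Setting this equal to 2.31e+03 kPa^2 and taking the physical root (0 < X < 1) gives X = 0.247.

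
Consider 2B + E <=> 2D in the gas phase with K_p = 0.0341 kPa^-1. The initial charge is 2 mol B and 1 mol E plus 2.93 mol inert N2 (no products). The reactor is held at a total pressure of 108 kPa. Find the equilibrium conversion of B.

Basis: 2 mol B initially; let X = conversion of B. Extent ξ = X.
At extent ξ: n_B = 2 − 2X; n_E = 1 − X; n_D = 2X; n_I = 2.93 (inert).
Total moles n_T = 5.93 − X.
y_i = n_i/n_T, p_i = y_i·P. K_p = p_D^2 / (p_B^2 p_E).
Equating to 0.0341 kPa^-1 and solving on 0 < X < 1: X = 0.389.

X = 0.389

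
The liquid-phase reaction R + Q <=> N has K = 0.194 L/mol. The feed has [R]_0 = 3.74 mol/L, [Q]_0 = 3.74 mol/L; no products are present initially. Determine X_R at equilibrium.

X = 0.328

Let X = conversion of R; extent ξ = 3.74·X mol/L.
Concentrations: [R] = 3.74 − 3.74X; [Q] = 3.74 − 3.74X; [N] = 3.74X.
K = [N] / ([R] [Q]).
This equals 0.194 at X = 0.328 (the root in 0 < X < 1).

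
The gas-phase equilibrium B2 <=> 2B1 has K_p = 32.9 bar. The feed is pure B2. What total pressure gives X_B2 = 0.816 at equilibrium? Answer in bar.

Basis: 1 mol B2 initially; let X = conversion of B2. Extent ξ = X.
At extent ξ: n_B2 = 1 − X; n_B1 = 2X.
Summing: n_T = 1 + X.
K_p = p_B1^2 / (p_B2) with p_i = (n_i/n_T)·P.
At X = 0.816: the mole-fraction product g(X) = Π y_i^ν_i = 7.971. Since K_p = g(X)·P^{1}, P = (K_p/g)^(1/1) = (32.9/7.971)^(1/1) = 4.13 bar.

P = 4.13 bar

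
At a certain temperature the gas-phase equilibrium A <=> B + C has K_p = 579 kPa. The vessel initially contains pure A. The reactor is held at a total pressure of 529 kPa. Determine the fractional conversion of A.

Let X = conversion of A (basis 1 mol A); extent of reaction ξ = X.
At extent ξ: n_A = 1 − X; n_B = X; n_C = X.
Total moles n_T = 1 + X.
With p_i = (n_i/n_T)P, K_p = p_B p_C / (p_A).
This yields a degree-2 equation in X; solving on (0,1), X = 0.723.

X = 0.723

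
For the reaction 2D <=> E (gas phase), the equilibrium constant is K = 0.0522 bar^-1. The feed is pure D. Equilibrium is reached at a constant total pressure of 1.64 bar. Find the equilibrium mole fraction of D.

y_D = 0.927

Basis: 1 mol D initially; let X = conversion of D. Extent ξ = 0.5X.
Moles: n_D = 1 − X; n_E = 0.5X.
Summing: n_T = 1 − 0.5X.
With p_i = (n_i/n_T)P, K = p_E / (p_D^2).
Substituting and setting equal to 0.0522 bar^-1 gives a polynomial in X; the root in (0,1) is X = 0.137.
Then n_D = 0.863, n_T = 0.932, so y_D = 0.927.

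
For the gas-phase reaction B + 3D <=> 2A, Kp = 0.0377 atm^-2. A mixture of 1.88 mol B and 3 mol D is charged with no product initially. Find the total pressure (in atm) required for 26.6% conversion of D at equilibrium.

P = 2.87 atm

Take 3 mol D as basis and let X be its fractional conversion, so ξ = X.
Species balance: n_B = 1.88 − X; n_D = 3 − 3X; n_A = 2X.
Total moles n_T = 4.88 − 2X.
Kp = p_A^2 / (p_B p_D^3) with p_i = (n_i/n_T)·P.
At X = 0.266: the mole-fraction product g(X) = Π y_i^ν_i = 0.3105. Since Kp = g(X)·P^{-2}, P = (g/Kp)^(1/2) = (0.3105/0.0377)^(1/2) = 2.87 atm.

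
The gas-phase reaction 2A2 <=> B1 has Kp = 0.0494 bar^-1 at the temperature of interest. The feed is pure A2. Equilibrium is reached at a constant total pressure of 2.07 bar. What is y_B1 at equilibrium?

Let X = conversion of A2 (basis 1 mol A2); extent of reaction ξ = 0.5X.
Mole table: n_A2 = 1 − X; n_B1 = 0.5X.
n_T = Σnᵢ = 1 − 0.5X.
Mole fractions y_i = n_i/n_T; Kp = p_B1 / (p_A2^2) with p_i = y_i·P.
Setting this equal to 0.0494 bar^-1 and taking the physical root (0 < X < 1) gives X = 0.158.
Then n_B1 = 0.0788, n_T = 0.921, so y_B1 = 0.086.

y_B1 = 0.086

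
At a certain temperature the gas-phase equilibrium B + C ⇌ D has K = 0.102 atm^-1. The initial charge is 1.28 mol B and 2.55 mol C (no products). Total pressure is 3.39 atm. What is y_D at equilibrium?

Take 1.28 mol B as basis and let X be its fractional conversion, so ξ = 1.28X.
Species balance: n_B = 1.28 − 1.28X; n_C = 2.55 − 1.28X; n_D = 1.28X.
Summing: n_T = 3.83 − 1.28X.
Mole fractions y_i = n_i/n_T; K = p_D / (p_B p_C) with p_i = y_i·P.
Substituting and setting equal to 0.102 atm^-1 gives a polynomial in X; the root in (0,1) is X = 0.182.
Then n_D = 0.233, n_T = 3.6, so y_D = 0.065.

y_D = 0.065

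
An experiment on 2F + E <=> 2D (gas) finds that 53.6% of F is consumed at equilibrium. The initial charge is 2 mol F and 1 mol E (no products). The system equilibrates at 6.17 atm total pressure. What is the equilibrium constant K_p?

Let X = conversion of F (basis 2 mol F); extent of reaction ξ = X.
Moles: n_F = 2 − 2X; n_E = 1 − X; n_D = 2X.
Summing: n_T = 3 − X.
At X = 0.536: n_F = 0.928, n_E = 0.464, n_D = 1.07, n_T = 2.46.
p_i = (n_i/n_T)·P. K_p = p_D^2 / (p_F^2 p_E) = 1.15 atm^-1.

K_p = 1.15 atm^-1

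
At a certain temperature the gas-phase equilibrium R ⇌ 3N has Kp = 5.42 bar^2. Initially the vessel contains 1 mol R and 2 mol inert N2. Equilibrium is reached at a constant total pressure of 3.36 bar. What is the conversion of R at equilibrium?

Let X = conversion of R (basis 1 mol R); extent of reaction ξ = X.
At extent ξ: n_R = 1 − X; n_N = 3X; n_I = 2 (inert).
Total moles n_T = 3 + 2X.
With p_i = (n_i/n_T)P, Kp = p_N^3 / (p_R).
Equating to 5.42 bar^2 and solving on 0 < X < 1: X = 0.519.

X = 0.519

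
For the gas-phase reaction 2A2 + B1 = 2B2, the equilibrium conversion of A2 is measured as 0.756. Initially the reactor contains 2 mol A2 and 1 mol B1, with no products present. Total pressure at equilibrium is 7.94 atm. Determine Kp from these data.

Kp = 11.1 atm^-1

Take 2 mol A2 as basis and let X be its fractional conversion, so ξ = X.
Species balance: n_A2 = 2 − 2X; n_B1 = 1 − X; n_B2 = 2X.
Summing: n_T = 3 − X.
At X = 0.756: n_A2 = 0.488, n_B1 = 0.244, n_B2 = 1.51, n_T = 2.24.
p_i = (n_i/n_T)·P. Kp = p_B2^2 / (p_A2^2 p_B1) = 11.1 atm^-1.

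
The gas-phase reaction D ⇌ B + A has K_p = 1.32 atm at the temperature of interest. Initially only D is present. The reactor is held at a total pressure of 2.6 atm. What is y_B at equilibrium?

Basis: 1 mol D initially; let X = conversion of D. Extent ξ = X.
Species balance: n_D = 1 − X; n_B = X; n_A = X.
Total moles n_T = 1 + X.
Mole fractions y_i = n_i/n_T; K_p = p_B p_A / (p_D) with p_i = y_i·P.
Equating to 1.32 atm and solving on 0 < X < 1: X = 0.580.
Then n_B = 0.58, n_T = 1.58, so y_B = 0.367.

y_B = 0.367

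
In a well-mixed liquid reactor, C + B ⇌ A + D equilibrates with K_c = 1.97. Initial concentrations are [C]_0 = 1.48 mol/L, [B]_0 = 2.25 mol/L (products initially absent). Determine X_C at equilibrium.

Let X = conversion of C; extent ξ = 1.48·X mol/L.
Concentrations: [C] = 1.48 − 1.48X; [B] = 2.25 − 1.48X; [A] = 1.48X; [D] = 1.48X.
K_c = [A] [D] / ([C] [B]).
Solving K_c = 1.97 for X ∈ (0,1): X = 0.699.

X = 0.699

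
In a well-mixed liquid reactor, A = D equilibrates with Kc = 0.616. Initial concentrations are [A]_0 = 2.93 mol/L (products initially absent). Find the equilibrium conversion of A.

Let X = conversion of A; extent ξ = 2.93·X mol/L.
Concentrations: [A] = 2.93 − 2.93X; [D] = 2.93X.
Kc = [D] / ([A]).
Solving Kc = 0.616 for X ∈ (0,1): X = 0.381.

X = 0.381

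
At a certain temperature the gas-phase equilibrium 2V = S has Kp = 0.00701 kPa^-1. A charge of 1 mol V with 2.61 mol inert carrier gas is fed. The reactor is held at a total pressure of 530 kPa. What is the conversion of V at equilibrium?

Basis: 1 mol V initially; let X = conversion of V. Extent ξ = 0.5X.
At extent ξ: n_V = 1 − X; n_S = 0.5X; n_I = 2.61 (inert).
n_T = Σnᵢ = 3.61 − 0.5X.
y_i = n_i/n_T, p_i = y_i·P. Kp = p_S / (p_V^2).
Substituting and setting equal to 0.00701 kPa^-1 gives a polynomial in X; the root in (0,1) is X = 0.517.

X = 0.517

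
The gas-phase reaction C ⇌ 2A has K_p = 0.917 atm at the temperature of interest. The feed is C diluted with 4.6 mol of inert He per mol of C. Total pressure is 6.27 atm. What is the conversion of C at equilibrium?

Let X = conversion of C (basis 1 mol C); extent of reaction ξ = X.
At extent ξ: n_C = 1 − X; n_A = 2X; n_I = 4.6 (inert).
n_T = Σnᵢ = 5.6 + X.
With p_i = (n_i/n_T)P, K_p = p_A^2 / (p_C).
This yields a degree-2 equation in X; solving on (0,1), X = 0.371.

X = 0.371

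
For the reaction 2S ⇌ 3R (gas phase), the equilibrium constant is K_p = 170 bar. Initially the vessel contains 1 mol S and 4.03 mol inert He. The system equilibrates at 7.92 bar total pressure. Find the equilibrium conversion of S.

X = 0.864

Take 1 mol S as basis and let X be its fractional conversion, so ξ = 0.5X.
Species balance: n_S = 1 − X; n_R = 1.5X; n_I = 4.03 (inert).
Summing: n_T = 5.03 + 0.5X.
y_i = n_i/n_T, p_i = y_i·P. K_p = p_R^3 / (p_S^2).
Substituting and setting equal to 170 bar gives a polynomial in X; the root in (0,1) is X = 0.864.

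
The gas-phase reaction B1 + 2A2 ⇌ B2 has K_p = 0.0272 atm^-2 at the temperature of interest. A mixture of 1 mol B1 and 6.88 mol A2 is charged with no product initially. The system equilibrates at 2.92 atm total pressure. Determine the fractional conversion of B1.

Take 1 mol B1 as basis and let X be its fractional conversion, so ξ = X.
At extent ξ: n_B1 = 1 − X; n_A2 = 6.88 − 2X; n_B2 = X.
Summing: n_T = 7.88 − 2X.
With p_i = (n_i/n_T)P, K_p = p_B2 / (p_B1 p_A2^2).
Substituting and setting equal to 0.0272 atm^-2 gives a polynomial in X; the root in (0,1) is X = 0.149.

X = 0.149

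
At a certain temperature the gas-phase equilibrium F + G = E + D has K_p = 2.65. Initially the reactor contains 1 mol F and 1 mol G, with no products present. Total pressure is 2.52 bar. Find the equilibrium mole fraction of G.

y_G = 0.190

Take 1 mol F as basis and let X be its fractional conversion, so ξ = X.
Species balance: n_F = 1 − X; n_G = 1 − X; n_E = X; n_D = X.
n_T stays at 2 (no change in mole number).
With p_i = (n_i/n_T)P, K_p = p_E p_D / (p_F p_G).
Setting this equal to 2.65 and taking the physical root (0 < X < 1) gives X = 0.619.
Then n_G = 0.381, n_T = 2, so y_G = 0.190.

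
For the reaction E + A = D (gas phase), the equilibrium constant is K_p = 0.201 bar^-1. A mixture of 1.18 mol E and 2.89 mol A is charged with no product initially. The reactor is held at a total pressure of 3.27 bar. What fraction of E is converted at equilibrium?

X = 0.309

Basis: 1.18 mol E initially; let X = conversion of E. Extent ξ = 1.18X.
Species balance: n_E = 1.18 − 1.18X; n_A = 2.89 − 1.18X; n_D = 1.18X.
n_T = Σnᵢ = 4.07 − 1.18X.
With p_i = (n_i/n_T)P, K_p = p_D / (p_E p_A).
Substituting and setting equal to 0.201 bar^-1 gives a polynomial in X; the root in (0,1) is X = 0.309.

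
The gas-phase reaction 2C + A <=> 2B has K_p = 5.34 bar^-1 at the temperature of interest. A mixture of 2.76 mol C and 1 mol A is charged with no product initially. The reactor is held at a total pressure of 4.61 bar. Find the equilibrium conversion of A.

X = 0.787

Take 1 mol A as basis and let X be its fractional conversion, so ξ = X.
Species balance: n_C = 2.76 − 2X; n_A = 1 − X; n_B = 2X.
n_T = Σnᵢ = 3.76 − X.
y_i = n_i/n_T, p_i = y_i·P. K_p = p_B^2 / (p_C^2 p_A).
Setting this equal to 5.34 bar^-1 and taking the physical root (0 < X < 1) gives X = 0.787.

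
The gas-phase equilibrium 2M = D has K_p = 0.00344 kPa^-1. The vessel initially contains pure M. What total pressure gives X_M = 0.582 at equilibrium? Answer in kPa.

Basis: 1 mol M initially; let X = conversion of M. Extent ξ = 0.5X.
Species balance: n_M = 1 − X; n_D = 0.5X.
n_T = Σnᵢ = 1 − 0.5X.
K_p = p_D / (p_M^2) with p_i = (n_i/n_T)·P.
At X = 0.582: the mole-fraction product g(X) = Π y_i^ν_i = 1.181. Since K_p = g(X)·P^{-1}, P = (g/K_p)^(1/1) = (1.181/0.00344)^(1/1) = 343 kPa.

P = 343 kPa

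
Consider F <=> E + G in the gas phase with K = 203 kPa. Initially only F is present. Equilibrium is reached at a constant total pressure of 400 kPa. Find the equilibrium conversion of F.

Let X = conversion of F (basis 1 mol F); extent of reaction ξ = X.
Mole table: n_F = 1 − X; n_E = X; n_G = X.
Summing: n_T = 1 + X.
y_i = n_i/n_T, p_i = y_i·P. K = p_E p_G / (p_F).
Substituting and setting equal to 203 kPa gives a polynomial in X; the root in (0,1) is X = 0.580.

X = 0.580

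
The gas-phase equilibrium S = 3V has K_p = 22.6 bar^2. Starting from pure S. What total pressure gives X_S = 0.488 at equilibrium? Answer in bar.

P = 3.79 bar

Take 1 mol S as basis and let X be its fractional conversion, so ξ = X.
Moles: n_S = 1 − X; n_V = 3X.
Summing: n_T = 1 + 2X.
K_p = p_V^3 / (p_S) with p_i = (n_i/n_T)·P.
At X = 0.488: the mole-fraction product g(X) = Π y_i^ν_i = 1.57. Since K_p = g(X)·P^{2}, P = (K_p/g)^(1/2) = (22.6/1.57)^(1/2) = 3.79 bar.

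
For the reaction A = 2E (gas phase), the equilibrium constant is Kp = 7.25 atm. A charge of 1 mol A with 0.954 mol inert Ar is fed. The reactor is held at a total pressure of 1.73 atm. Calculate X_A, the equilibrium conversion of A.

Take 1 mol A as basis and let X be its fractional conversion, so ξ = X.
Species balance: n_A = 1 − X; n_E = 2X; n_I = 0.954 (inert).
n_T = Σnᵢ = 1.95 + X.
Mole fractions y_i = n_i/n_T; Kp = p_E^2 / (p_A) with p_i = y_i·P.
Equating to 7.25 atm and solving on 0 < X < 1: X = 0.785.

X = 0.785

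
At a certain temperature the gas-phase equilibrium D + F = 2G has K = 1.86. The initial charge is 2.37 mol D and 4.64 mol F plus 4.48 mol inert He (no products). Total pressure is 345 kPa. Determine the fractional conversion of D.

X = 0.546

Take 2.37 mol D as basis and let X be its fractional conversion, so ξ = 2.37X.
Moles: n_D = 2.37 − 2.37X; n_F = 4.64 − 2.37X; n_G = 4.74X; n_I = 4.48 (inert).
n_T stays at 11.5 (no change in mole number).
With p_i = (n_i/n_T)P, K = p_G^2 / (p_D p_F).
Equating to 1.86 and solving on 0 < X < 1: X = 0.546.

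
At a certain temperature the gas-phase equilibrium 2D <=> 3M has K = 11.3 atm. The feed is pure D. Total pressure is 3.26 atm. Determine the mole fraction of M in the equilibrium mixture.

y_M = 0.691

Take 1 mol D as basis and let X be its fractional conversion, so ξ = 0.5X.
Moles: n_D = 1 − X; n_M = 1.5X.
Total moles n_T = 1 + 0.5X.
Mole fractions y_i = n_i/n_T; K = p_M^3 / (p_D^2) with p_i = y_i·P.
Equating to 11.3 atm and solving on 0 < X < 1: X = 0.599.
Then n_M = 0.898, n_T = 1.3, so y_M = 0.691.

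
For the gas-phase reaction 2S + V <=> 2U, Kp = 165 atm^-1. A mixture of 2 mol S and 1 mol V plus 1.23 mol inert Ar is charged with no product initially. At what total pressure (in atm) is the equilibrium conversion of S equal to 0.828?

P = 2.78 atm

Take 2 mol S as basis and let X be its fractional conversion, so ξ = X.
Moles: n_S = 2 − 2X; n_V = 1 − X; n_U = 2X; n_I = 1.23 (inert).
Summing: n_T = 4.23 − X.
Kp = p_U^2 / (p_S^2 p_V) with p_i = (n_i/n_T)·P.
At X = 0.828: the mole-fraction product g(X) = Π y_i^ν_i = 458.4. Since Kp = g(X)·P^{-1}, P = (g/Kp)^(1/1) = (458.4/165)^(1/1) = 2.78 atm.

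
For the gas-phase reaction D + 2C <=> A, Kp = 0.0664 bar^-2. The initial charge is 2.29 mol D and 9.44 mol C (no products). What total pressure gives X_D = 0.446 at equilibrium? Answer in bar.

P = 4.56 bar

Basis: 2.29 mol D initially; let X = conversion of D. Extent ξ = 2.29X.
Moles: n_D = 2.29 − 2.29X; n_C = 9.44 − 4.58X; n_A = 2.29X.
Total moles n_T = 11.7 − 4.58X.
Kp = p_A / (p_D p_C^2) with p_i = (n_i/n_T)·P.
At X = 0.446: the mole-fraction product g(X) = Π y_i^ν_i = 1.381. Since Kp = g(X)·P^{-2}, P = (g/Kp)^(1/2) = (1.381/0.0664)^(1/2) = 4.56 bar.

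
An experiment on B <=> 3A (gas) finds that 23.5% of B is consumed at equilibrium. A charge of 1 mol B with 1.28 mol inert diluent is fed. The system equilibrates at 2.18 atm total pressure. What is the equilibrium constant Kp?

Kp = 0.288 atm^2

Take 1 mol B as basis and let X be its fractional conversion, so ξ = X.
Species balance: n_B = 1 − X; n_A = 3X; n_I = 1.28 (inert).
n_T = Σnᵢ = 2.28 + 2X.
At X = 0.235: n_B = 0.765, n_A = 0.705, n_T = 2.75.
p_i = (n_i/n_T)·P. Kp = p_A^3 / (p_B) = 0.288 atm^2.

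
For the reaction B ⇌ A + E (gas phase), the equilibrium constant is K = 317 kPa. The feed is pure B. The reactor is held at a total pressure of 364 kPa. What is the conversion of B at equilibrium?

X = 0.682

Basis: 1 mol B initially; let X = conversion of B. Extent ξ = X.
Mole table: n_B = 1 − X; n_A = X; n_E = X.
n_T = Σnᵢ = 1 + X.
Mole fractions y_i = n_i/n_T; K = p_A p_E / (p_B) with p_i = y_i·P.
Setting this equal to 317 kPa and taking the physical root (0 < X < 1) gives X = 0.682.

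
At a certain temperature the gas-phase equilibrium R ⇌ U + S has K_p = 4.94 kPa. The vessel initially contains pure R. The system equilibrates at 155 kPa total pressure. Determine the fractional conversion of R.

X = 0.176

Let X = conversion of R (basis 1 mol R); extent of reaction ξ = X.
Species balance: n_R = 1 − X; n_U = X; n_S = X.
Total moles n_T = 1 + X.
With p_i = (n_i/n_T)P, K_p = p_U p_S / (p_R).
This yields a degree-2 equation in X; solving on (0,1), X = 0.176.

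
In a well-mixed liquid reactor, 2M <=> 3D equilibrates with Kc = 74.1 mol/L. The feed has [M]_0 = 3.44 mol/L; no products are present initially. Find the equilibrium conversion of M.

Let X = conversion of M; extent ξ = 3.44X/2 mol/L.
Concentrations: [M] = 3.44 − 3.44X; [D] = 5.16X.
Kc = [D]^3 / ([M]^2).
This equals 74.1 at X = 0.745 (the root in 0 < X < 1).

X = 0.745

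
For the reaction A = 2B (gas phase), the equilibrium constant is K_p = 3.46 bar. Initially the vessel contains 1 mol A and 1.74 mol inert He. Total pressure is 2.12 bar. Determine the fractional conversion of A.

Let X = conversion of A (basis 1 mol A); extent of reaction ξ = X.
Mole table: n_A = 1 − X; n_B = 2X; n_I = 1.74 (inert).
Total moles n_T = 2.74 + X.
Mole fractions y_i = n_i/n_T; K_p = p_B^2 / (p_A) with p_i = y_i·P.
This yields a degree-2 equation in X; solving on (0,1), X = 0.674.

X = 0.674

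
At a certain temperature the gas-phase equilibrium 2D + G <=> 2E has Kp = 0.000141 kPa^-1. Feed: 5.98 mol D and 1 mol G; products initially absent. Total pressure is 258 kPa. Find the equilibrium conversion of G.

Let X = conversion of G (basis 1 mol G); extent of reaction ξ = X.
Mole table: n_D = 5.98 − 2X; n_G = 1 − X; n_E = 2X.
Total moles n_T = 6.98 − X.
Mole fractions y_i = n_i/n_T; Kp = p_E^2 / (p_D^2 p_G) with p_i = y_i·P.
Substituting and setting equal to 0.000141 kPa^-1 gives a polynomial in X; the root in (0,1) is X = 0.185.

X = 0.185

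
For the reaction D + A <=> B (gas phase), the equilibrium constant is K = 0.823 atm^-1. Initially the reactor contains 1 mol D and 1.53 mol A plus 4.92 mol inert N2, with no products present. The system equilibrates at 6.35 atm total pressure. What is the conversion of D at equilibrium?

X = 0.447

Take 1 mol D as basis and let X be its fractional conversion, so ξ = X.
Species balance: n_D = 1 − X; n_A = 1.53 − X; n_B = X; n_I = 4.92 (inert).
n_T = Σnᵢ = 7.45 − X.
y_i = n_i/n_T, p_i = y_i·P. K = p_B / (p_D p_A).
Setting this equal to 0.823 atm^-1 and taking the physical root (0 < X < 1) gives X = 0.447.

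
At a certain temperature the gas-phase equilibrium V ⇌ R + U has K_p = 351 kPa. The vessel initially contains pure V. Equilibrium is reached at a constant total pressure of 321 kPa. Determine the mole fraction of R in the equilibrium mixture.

y_R = 0.420

Let X = conversion of V (basis 1 mol V); extent of reaction ξ = X.
At extent ξ: n_V = 1 − X; n_R = X; n_U = X.
Summing: n_T = 1 + X.
Mole fractions y_i = n_i/n_T; K_p = p_R p_U / (p_V) with p_i = y_i·P.
Substituting and setting equal to 351 kPa gives a polynomial in X; the root in (0,1) is X = 0.723.
Then n_R = 0.723, n_T = 1.72, so y_R = 0.420.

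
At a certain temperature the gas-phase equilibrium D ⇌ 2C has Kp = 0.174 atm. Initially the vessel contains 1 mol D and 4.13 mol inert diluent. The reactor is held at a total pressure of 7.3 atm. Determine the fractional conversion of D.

X = 0.163

Basis: 1 mol D initially; let X = conversion of D. Extent ξ = X.
At extent ξ: n_D = 1 − X; n_C = 2X; n_I = 4.13 (inert).
Summing: n_T = 5.13 + X.
y_i = n_i/n_T, p_i = y_i·P. Kp = p_C^2 / (p_D).
This yields a degree-2 equation in X; solving on (0,1), X = 0.163.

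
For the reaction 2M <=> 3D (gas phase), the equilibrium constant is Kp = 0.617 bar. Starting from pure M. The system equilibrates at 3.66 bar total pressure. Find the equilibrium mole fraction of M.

Let X = conversion of M (basis 1 mol M); extent of reaction ξ = 0.5X.
Species balance: n_M = 1 − X; n_D = 1.5X.
Total moles n_T = 1 + 0.5X.
y_i = n_i/n_T, p_i = y_i·P. Kp = p_D^3 / (p_M^2).
Equating to 0.617 bar and solving on 0 < X < 1: X = 0.303.
Then n_M = 0.697, n_T = 1.15, so y_M = 0.605.

y_M = 0.605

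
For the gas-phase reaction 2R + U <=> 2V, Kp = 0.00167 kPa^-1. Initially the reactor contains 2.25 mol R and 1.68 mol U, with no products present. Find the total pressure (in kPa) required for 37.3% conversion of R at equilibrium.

P = 590 kPa

Basis: 2.25 mol R initially; let X = conversion of R. Extent ξ = 1.12X.
At extent ξ: n_R = 2.25 − 2.25X; n_U = 1.68 − 1.12X; n_V = 2.25X.
Summing: n_T = 3.93 − 1.12X.
Kp = p_V^2 / (p_R^2 p_U) with p_i = (n_i/n_T)·P.
At X = 0.373: the mole-fraction product g(X) = Π y_i^ν_i = 0.9857. Since Kp = g(X)·P^{-1}, P = (g/Kp)^(1/1) = (0.9857/0.00167)^(1/1) = 590 kPa.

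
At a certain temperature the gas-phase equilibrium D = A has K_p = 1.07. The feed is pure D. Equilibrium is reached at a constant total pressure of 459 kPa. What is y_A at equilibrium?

y_A = 0.517

Basis: 1 mol D initially; let X = conversion of D. Extent ξ = X.
At extent ξ: n_D = 1 − X; n_A = X.
Since Δν = 0, n_T = 1 throughout.
Mole fractions y_i = n_i/n_T; K_p = p_A / (p_D) with p_i = y_i·P.
Equating to 1.07 and solving on 0 < X < 1: X = 0.517.
Then n_A = 0.517, n_T = 1, so y_A = 0.517.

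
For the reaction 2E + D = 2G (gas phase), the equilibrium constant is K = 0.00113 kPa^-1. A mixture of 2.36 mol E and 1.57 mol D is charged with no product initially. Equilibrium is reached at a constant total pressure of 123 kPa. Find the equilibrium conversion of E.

Basis: 2.36 mol E initially; let X = conversion of E. Extent ξ = 1.18X.
At extent ξ: n_E = 2.36 − 2.36X; n_D = 1.57 − 1.18X; n_G = 2.36X.
Summing: n_T = 3.93 − 1.18X.
With p_i = (n_i/n_T)P, K = p_G^2 / (p_E^2 p_D).
Substituting and setting equal to 0.00113 kPa^-1 gives a polynomial in X; the root in (0,1) is X = 0.184.

X = 0.184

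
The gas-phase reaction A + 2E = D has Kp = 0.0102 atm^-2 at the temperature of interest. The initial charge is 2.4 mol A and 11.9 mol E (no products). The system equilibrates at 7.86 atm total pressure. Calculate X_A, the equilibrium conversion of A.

X = 0.294

Basis: 2.4 mol A initially; let X = conversion of A. Extent ξ = 2.4X.
Species balance: n_A = 2.4 − 2.4X; n_E = 11.9 − 4.8X; n_D = 2.4X.
n_T = Σnᵢ = 14.3 − 4.8X.
y_i = n_i/n_T, p_i = y_i·P. Kp = p_D / (p_A p_E^2).
Setting this equal to 0.0102 atm^-2 and taking the physical root (0 < X < 1) gives X = 0.294.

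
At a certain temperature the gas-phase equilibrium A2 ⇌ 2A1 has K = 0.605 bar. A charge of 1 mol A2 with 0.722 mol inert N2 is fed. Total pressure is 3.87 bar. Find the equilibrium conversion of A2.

X = 0.241

Let X = conversion of A2 (basis 1 mol A2); extent of reaction ξ = X.
Mole table: n_A2 = 1 − X; n_A1 = 2X; n_I = 0.722 (inert).
Total moles n_T = 1.72 + X.
Mole fractions y_i = n_i/n_T; K = p_A1^2 / (p_A2) with p_i = y_i·P.
Equating to 0.605 bar and solving on 0 < X < 1: X = 0.241.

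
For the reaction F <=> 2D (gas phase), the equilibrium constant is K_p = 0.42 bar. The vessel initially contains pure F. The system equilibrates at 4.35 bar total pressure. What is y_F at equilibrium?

y_F = 0.734

Let X = conversion of F (basis 1 mol F); extent of reaction ξ = X.
At extent ξ: n_F = 1 − X; n_D = 2X.
Summing: n_T = 1 + X.
y_i = n_i/n_T, p_i = y_i·P. K_p = p_D^2 / (p_F).
This yields a degree-2 equation in X; solving on (0,1), X = 0.154.
Then n_F = 0.846, n_T = 1.15, so y_F = 0.734.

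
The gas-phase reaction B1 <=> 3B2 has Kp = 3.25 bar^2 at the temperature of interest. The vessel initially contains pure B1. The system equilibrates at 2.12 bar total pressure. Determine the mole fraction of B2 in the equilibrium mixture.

y_B2 = 0.639

Take 1 mol B1 as basis and let X be its fractional conversion, so ξ = X.
Moles: n_B1 = 1 − X; n_B2 = 3X.
Summing: n_T = 1 + 2X.
y_i = n_i/n_T, p_i = y_i·P. Kp = p_B2^3 / (p_B1).
Equating to 3.25 bar^2 and solving on 0 < X < 1: X = 0.371.
Then n_B2 = 1.11, n_T = 1.74, so y_B2 = 0.639.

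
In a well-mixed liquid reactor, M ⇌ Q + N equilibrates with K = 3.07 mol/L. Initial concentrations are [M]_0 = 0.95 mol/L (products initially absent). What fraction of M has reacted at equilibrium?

Let X = conversion of M; extent ξ = 0.95·X mol/L.
Concentrations: [M] = 0.95 − 0.95X; [Q] = 0.95X; [N] = 0.95X.
K = [Q] [N] / ([M]).
Equating to 3.07 mol/L: the physical root is X = 0.801.

X = 0.801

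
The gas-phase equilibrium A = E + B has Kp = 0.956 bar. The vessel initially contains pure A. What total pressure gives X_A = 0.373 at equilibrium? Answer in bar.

Basis: 1 mol A initially; let X = conversion of A. Extent ξ = X.
At extent ξ: n_A = 1 − X; n_E = X; n_B = X.
Summing: n_T = 1 + X.
Kp = p_E p_B / (p_A) with p_i = (n_i/n_T)·P.
At X = 0.373: the mole-fraction product g(X) = Π y_i^ν_i = 0.1616. Since Kp = g(X)·P^{1}, P = (Kp/g)^(1/1) = (0.956/0.1616)^(1/1) = 5.92 bar.

P = 5.92 bar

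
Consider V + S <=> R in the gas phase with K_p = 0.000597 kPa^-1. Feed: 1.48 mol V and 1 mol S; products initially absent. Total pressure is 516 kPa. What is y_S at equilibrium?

Basis: 1 mol S initially; let X = conversion of S. Extent ξ = X.
Species balance: n_V = 1.48 − X; n_S = 1 − X; n_R = X.
Summing: n_T = 2.48 − X.
With p_i = (n_i/n_T)P, K_p = p_R / (p_V p_S).
Equating to 0.000597 kPa^-1 and solving on 0 < X < 1: X = 0.150.
Then n_S = 0.85, n_T = 2.33, so y_S = 0.365.

y_S = 0.365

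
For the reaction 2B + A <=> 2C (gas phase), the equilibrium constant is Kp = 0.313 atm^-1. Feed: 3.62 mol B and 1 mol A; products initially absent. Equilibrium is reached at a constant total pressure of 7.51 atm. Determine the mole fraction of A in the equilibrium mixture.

y_A = 0.101

Basis: 1 mol A initially; let X = conversion of A. Extent ξ = X.
At extent ξ: n_B = 3.62 − 2X; n_A = 1 − X; n_C = 2X.
Summing: n_T = 4.62 − X.
y_i = n_i/n_T, p_i = y_i·P. Kp = p_C^2 / (p_B^2 p_A).
This yields a degree-3 equation in X; solving on (0,1), X = 0.593.
Then n_A = 0.407, n_T = 4.03, so y_A = 0.101.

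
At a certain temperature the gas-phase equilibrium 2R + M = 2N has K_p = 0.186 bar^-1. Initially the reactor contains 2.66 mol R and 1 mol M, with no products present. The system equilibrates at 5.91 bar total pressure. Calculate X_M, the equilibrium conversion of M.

Basis: 1 mol M initially; let X = conversion of M. Extent ξ = X.
At extent ξ: n_R = 2.66 − 2X; n_M = 1 − X; n_N = 2X.
n_T = Σnᵢ = 3.66 − X.
Mole fractions y_i = n_i/n_T; K_p = p_N^2 / (p_R^2 p_M) with p_i = y_i·P.
Setting this equal to 0.186 bar^-1 and taking the physical root (0 < X < 1) gives X = 0.411.

X = 0.411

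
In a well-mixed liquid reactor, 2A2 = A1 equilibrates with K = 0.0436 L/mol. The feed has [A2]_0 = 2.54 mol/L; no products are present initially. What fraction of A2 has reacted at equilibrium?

Let X = conversion of A2; extent ξ = 2.54X/2 mol/L.
Concentrations: [A2] = 2.54 − 2.54X; [A1] = 1.27X.
K = [A1] / ([A2]^2).
Equating to 0.0436 L/mol: the physical root is X = 0.157.

X = 0.157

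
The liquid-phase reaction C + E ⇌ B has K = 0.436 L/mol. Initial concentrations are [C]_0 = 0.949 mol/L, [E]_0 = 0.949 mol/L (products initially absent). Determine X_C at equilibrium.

Let X = conversion of C; extent ξ = 0.949·X mol/L.
Concentrations: [C] = 0.949 − 0.949X; [E] = 0.949 − 0.949X; [B] = 0.949X.
K = [B] / ([C] [E]).
This equals 0.436 at X = 0.239 (the root in 0 < X < 1).

X = 0.239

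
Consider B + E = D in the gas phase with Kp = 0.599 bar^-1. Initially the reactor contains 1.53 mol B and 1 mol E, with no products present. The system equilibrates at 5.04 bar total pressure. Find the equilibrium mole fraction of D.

Take 1 mol E as basis and let X be its fractional conversion, so ξ = X.
Species balance: n_B = 1.53 − X; n_E = 1 − X; n_D = X.
Summing: n_T = 2.53 − X.
With p_i = (n_i/n_T)P, Kp = p_D / (p_B p_E).
This yields a degree-2 equation in X; solving on (0,1), X = 0.593.
Then n_D = 0.593, n_T = 1.94, so y_D = 0.306.

y_D = 0.306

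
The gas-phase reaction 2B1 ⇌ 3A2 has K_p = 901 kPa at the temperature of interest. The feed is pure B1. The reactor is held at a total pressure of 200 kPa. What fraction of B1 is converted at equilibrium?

X = 0.626

Take 1 mol B1 as basis and let X be its fractional conversion, so ξ = 0.5X.
Species balance: n_B1 = 1 − X; n_A2 = 1.5X.
Total moles n_T = 1 + 0.5X.
With p_i = (n_i/n_T)P, K_p = p_A2^3 / (p_B1^2).
Setting this equal to 901 kPa and taking the physical root (0 < X < 1) gives X = 0.626.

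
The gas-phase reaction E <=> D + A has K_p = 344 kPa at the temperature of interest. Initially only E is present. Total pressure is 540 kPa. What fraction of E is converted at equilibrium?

X = 0.624

Take 1 mol E as basis and let X be its fractional conversion, so ξ = X.
Species balance: n_E = 1 − X; n_D = X; n_A = X.
n_T = Σnᵢ = 1 + X.
Mole fractions y_i = n_i/n_T; K_p = p_D p_A / (p_E) with p_i = y_i·P.
Equating to 344 kPa and solving on 0 < X < 1: X = 0.624.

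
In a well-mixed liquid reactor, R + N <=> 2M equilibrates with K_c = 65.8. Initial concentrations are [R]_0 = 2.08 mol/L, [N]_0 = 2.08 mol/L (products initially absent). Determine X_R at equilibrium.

X = 0.802

Let X = conversion of R; extent ξ = 2.08·X mol/L.
Concentrations: [R] = 2.08 − 2.08X; [N] = 2.08 − 2.08X; [M] = 4.16X.
K_c = [M]^2 / ([R] [N]).
This equals 65.8 at X = 0.802 (the root in 0 < X < 1).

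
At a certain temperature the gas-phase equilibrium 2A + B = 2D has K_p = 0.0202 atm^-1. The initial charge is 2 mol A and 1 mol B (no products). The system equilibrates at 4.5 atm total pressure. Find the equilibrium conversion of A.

X = 0.142

Take 2 mol A as basis and let X be its fractional conversion, so ξ = X.
Species balance: n_A = 2 − 2X; n_B = 1 − X; n_D = 2X.
Summing: n_T = 3 − X.
Mole fractions y_i = n_i/n_T; K_p = p_D^2 / (p_A^2 p_B) with p_i = y_i·P.
Equating to 0.0202 atm^-1 and solving on 0 < X < 1: X = 0.142.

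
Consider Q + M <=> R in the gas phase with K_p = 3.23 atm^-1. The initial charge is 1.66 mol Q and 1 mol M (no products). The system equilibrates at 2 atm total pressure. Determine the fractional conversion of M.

Take 1 mol M as basis and let X be its fractional conversion, so ξ = X.
Species balance: n_Q = 1.66 − X; n_M = 1 − X; n_R = X.
Summing: n_T = 2.66 − X.
With p_i = (n_i/n_T)P, K_p = p_R / (p_Q p_M).
Substituting and setting equal to 3.23 atm^-1 gives a polynomial in X; the root in (0,1) is X = 0.754.

X = 0.754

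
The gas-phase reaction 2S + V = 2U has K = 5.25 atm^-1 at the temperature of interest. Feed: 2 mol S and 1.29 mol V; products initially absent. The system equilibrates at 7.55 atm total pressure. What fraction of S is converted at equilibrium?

Take 2 mol S as basis and let X be its fractional conversion, so ξ = X.
At extent ξ: n_S = 2 − 2X; n_V = 1.29 − X; n_U = 2X.
Summing: n_T = 3.29 − X.
Mole fractions y_i = n_i/n_T; K = p_U^2 / (p_S^2 p_V) with p_i = y_i·P.
This yields a degree-3 equation in X; solving on (0,1), X = 0.745.

X = 0.745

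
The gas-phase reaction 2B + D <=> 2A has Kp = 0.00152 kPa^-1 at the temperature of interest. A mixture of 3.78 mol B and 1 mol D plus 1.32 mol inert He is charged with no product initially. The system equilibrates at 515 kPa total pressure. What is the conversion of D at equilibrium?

Take 1 mol D as basis and let X be its fractional conversion, so ξ = X.
Moles: n_B = 3.78 − 2X; n_D = 1 − X; n_A = 2X; n_I = 1.32 (inert).
n_T = Σnᵢ = 6.1 − X.
y_i = n_i/n_T, p_i = y_i·P. Kp = p_A^2 / (p_B^2 p_D).
Setting this equal to 0.00152 kPa^-1 and taking the physical root (0 < X < 1) gives X = 0.417.

X = 0.417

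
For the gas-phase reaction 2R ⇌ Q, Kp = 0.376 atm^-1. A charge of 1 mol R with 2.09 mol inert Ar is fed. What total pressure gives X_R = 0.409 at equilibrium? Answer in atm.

Let X = conversion of R (basis 1 mol R); extent of reaction ξ = 0.5X.
At extent ξ: n_R = 1 − X; n_Q = 0.5X; n_I = 2.09 (inert).
n_T = Σnᵢ = 3.09 − 0.5X.
Kp = p_Q / (p_R^2) with p_i = (n_i/n_T)·P.
At X = 0.409: the mole-fraction product g(X) = Π y_i^ν_i = 1.689. Since Kp = g(X)·P^{-1}, P = (g/Kp)^(1/1) = (1.689/0.376)^(1/1) = 4.49 atm.

P = 4.49 atm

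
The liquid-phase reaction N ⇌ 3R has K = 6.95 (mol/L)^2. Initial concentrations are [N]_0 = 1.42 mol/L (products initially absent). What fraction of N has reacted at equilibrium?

X = 0.420

Let X = conversion of N; extent ξ = 1.42·X mol/L.
Concentrations: [N] = 1.42 − 1.42X; [R] = 4.26X.
K = [R]^3 / ([N]).
Setting equal to 6.95 and solving for X on (0,1) gives X = 0.420.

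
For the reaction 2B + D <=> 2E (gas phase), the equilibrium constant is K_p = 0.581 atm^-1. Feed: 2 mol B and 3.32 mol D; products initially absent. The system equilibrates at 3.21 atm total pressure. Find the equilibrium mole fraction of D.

Let X = conversion of B (basis 2 mol B); extent of reaction ξ = X.
Mole table: n_B = 2 − 2X; n_D = 3.32 − X; n_E = 2X.
Total moles n_T = 5.32 − X.
y_i = n_i/n_T, p_i = y_i·P. K_p = p_E^2 / (p_B^2 p_D).
Setting this equal to 0.581 atm^-1 and taking the physical root (0 < X < 1) gives X = 0.511.
Then n_D = 2.81, n_T = 4.81, so y_D = 0.584.

y_D = 0.584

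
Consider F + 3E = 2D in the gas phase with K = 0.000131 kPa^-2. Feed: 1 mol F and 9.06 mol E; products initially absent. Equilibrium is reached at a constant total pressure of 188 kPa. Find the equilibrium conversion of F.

X = 0.845

Basis: 1 mol F initially; let X = conversion of F. Extent ξ = X.
Mole table: n_F = 1 − X; n_E = 9.06 − 3X; n_D = 2X.
Summing: n_T = 10.1 − 2X.
With p_i = (n_i/n_T)P, K = p_D^2 / (p_F p_E^3).
Setting this equal to 0.000131 kPa^-2 and taking the physical root (0 < X < 1) gives X = 0.845.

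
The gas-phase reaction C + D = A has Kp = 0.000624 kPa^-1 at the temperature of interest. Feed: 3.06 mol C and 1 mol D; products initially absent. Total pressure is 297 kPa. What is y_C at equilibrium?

y_C = 0.746

Basis: 1 mol D initially; let X = conversion of D. Extent ξ = X.
Mole table: n_C = 3.06 − X; n_D = 1 − X; n_A = X.
Summing: n_T = 4.06 − X.
Mole fractions y_i = n_i/n_T; Kp = p_A / (p_C p_D) with p_i = y_i·P.
Substituting and setting equal to 0.000624 kPa^-1 gives a polynomial in X; the root in (0,1) is X = 0.121.
Then n_C = 2.94, n_T = 3.94, so y_C = 0.746.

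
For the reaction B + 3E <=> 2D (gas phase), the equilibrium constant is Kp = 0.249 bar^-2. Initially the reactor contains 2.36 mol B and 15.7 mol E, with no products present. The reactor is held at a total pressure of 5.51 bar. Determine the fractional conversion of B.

Take 2.36 mol B as basis and let X be its fractional conversion, so ξ = 2.36X.
Species balance: n_B = 2.36 − 2.36X; n_E = 15.7 − 7.08X; n_D = 4.72X.
n_T = Σnᵢ = 18.1 − 4.72X.
y_i = n_i/n_T, p_i = y_i·P. Kp = p_D^2 / (p_B p_E^3).
Setting this equal to 0.249 bar^-2 and taking the physical root (0 < X < 1) gives X = 0.823.

X = 0.823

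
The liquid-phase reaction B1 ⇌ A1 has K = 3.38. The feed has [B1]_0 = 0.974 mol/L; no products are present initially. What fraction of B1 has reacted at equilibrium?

X = 0.772

Let X = conversion of B1; extent ξ = 0.974·X mol/L.
Concentrations: [B1] = 0.974 − 0.974X; [A1] = 0.974X.
K = [A1] / ([B1]).
Equating to 3.38: the physical root is X = 0.772.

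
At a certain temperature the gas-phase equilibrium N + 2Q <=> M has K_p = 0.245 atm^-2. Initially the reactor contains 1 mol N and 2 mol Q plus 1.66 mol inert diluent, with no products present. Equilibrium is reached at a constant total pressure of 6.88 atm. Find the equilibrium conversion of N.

X = 0.479

Let X = conversion of N (basis 1 mol N); extent of reaction ξ = X.
Moles: n_N = 1 − X; n_Q = 2 − 2X; n_M = X; n_I = 1.66 (inert).
Summing: n_T = 4.66 − 2X.
With p_i = (n_i/n_T)P, K_p = p_M / (p_N p_Q^2).
Equating to 0.245 atm^-2 and solving on 0 < X < 1: X = 0.479.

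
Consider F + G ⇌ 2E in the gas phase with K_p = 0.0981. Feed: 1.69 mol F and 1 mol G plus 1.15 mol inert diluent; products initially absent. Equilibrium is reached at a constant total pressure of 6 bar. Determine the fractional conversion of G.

Let X = conversion of G (basis 1 mol G); extent of reaction ξ = X.
At extent ξ: n_F = 1.69 − X; n_G = 1 − X; n_E = 2X; n_I = 1.15 (inert).
n_T stays at 3.84 (no change in mole number).
y_i = n_i/n_T, p_i = y_i·P. K_p = p_E^2 / (p_F p_G).
Substituting and setting equal to 0.0981 gives a polynomial in X; the root in (0,1) is X = 0.175.

X = 0.175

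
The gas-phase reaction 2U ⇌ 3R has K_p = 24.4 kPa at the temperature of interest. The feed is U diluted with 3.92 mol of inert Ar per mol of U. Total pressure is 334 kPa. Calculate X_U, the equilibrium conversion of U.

X = 0.357

Let X = conversion of U (basis 1 mol U); extent of reaction ξ = 0.5X.
Mole table: n_U = 1 − X; n_R = 1.5X; n_I = 3.92 (inert).
Total moles n_T = 4.92 + 0.5X.
Mole fractions y_i = n_i/n_T; K_p = p_R^3 / (p_U^2) with p_i = y_i·P.
This yields a degree-3 equation in X; solving on (0,1), X = 0.357.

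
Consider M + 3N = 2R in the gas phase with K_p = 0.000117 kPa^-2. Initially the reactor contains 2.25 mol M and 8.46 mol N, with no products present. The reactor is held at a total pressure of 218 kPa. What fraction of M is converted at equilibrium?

X = 0.591

Take 2.25 mol M as basis and let X be its fractional conversion, so ξ = 2.25X.
Moles: n_M = 2.25 − 2.25X; n_N = 8.46 − 6.75X; n_R = 4.5X.
n_T = Σnᵢ = 10.7 − 4.5X.
With p_i = (n_i/n_T)P, K_p = p_R^2 / (p_M p_N^3).
This yields a degree-4 equation in X; solving on (0,1), X = 0.591.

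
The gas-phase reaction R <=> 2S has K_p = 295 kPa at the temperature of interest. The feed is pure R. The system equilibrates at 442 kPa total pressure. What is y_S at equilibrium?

y_S = 0.549

Let X = conversion of R (basis 1 mol R); extent of reaction ξ = X.
At extent ξ: n_R = 1 − X; n_S = 2X.
Total moles n_T = 1 + X.
Mole fractions y_i = n_i/n_T; K_p = p_S^2 / (p_R) with p_i = y_i·P.
Setting this equal to 295 kPa and taking the physical root (0 < X < 1) gives X = 0.378.
Then n_S = 0.756, n_T = 1.38, so y_S = 0.549.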